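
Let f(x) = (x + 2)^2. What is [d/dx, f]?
2 x + 4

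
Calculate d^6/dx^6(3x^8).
60480 x^{2}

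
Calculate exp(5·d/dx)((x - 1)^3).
x^{3} + 12 x^{2} + 48 x + 64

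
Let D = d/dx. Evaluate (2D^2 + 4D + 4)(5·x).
20 x + 20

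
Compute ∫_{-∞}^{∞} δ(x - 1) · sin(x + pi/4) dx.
\sin{\left(\frac{\pi}{4} + 1 \right)}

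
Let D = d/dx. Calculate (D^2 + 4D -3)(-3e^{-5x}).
- 6 e^{- 5 x}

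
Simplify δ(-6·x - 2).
\frac{\delta(x + 1/3)}{6}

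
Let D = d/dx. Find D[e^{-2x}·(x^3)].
x^{2} \left(3 - 2 x\right) e^{- 2 x}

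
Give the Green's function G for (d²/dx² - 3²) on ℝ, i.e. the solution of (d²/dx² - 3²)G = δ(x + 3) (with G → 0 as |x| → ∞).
-\frac{e^{-3|x + 3|}}{6}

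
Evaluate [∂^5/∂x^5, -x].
-5\frac{d^{4}}{dx^{4}}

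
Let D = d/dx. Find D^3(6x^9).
3024 x^{6}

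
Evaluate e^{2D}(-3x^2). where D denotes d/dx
- 3 x^{2} - 12 x - 12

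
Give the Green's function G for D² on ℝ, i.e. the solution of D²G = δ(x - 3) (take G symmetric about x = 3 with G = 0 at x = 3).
\frac{|x - 3|}{2}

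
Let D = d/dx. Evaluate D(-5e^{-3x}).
15 e^{- 3 x}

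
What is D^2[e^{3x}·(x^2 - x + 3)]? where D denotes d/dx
\left(9 x^{2} + 3 x + 23\right) e^{3 x}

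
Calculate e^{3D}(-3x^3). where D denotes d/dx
- 3 x^{3} - 27 x^{2} - 81 x - 81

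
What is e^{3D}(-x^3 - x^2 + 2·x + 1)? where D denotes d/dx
- x^{3} - 10 x^{2} - 31 x - 29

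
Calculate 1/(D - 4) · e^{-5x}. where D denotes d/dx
- \frac{e^{- 5 x}}{9}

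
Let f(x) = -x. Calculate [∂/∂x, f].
-1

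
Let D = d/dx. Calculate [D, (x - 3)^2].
2 x - 6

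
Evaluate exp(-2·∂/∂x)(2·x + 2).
2 x - 2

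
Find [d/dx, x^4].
4 x^{3}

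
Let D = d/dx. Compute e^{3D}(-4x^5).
- 4 x^{5} - 60 x^{4} - 360 x^{3} - 1080 x^{2} - 1620 x - 972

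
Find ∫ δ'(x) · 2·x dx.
-2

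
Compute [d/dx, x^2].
2 x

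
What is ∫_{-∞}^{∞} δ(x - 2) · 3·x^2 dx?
12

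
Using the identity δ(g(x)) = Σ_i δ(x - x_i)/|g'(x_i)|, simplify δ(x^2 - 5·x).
\frac{\delta(x - 5) + \delta(x)}{5}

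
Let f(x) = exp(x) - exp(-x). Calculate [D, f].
2 \cosh{\left(x \right)}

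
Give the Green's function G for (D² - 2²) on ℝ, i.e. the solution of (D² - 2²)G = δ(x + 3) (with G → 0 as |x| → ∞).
-\frac{e^{-2|x + 3|}}{4}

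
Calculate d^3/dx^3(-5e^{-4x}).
320 e^{- 4 x}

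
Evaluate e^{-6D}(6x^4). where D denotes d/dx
6 x^{4} - 144 x^{3} + 1296 x^{2} - 5184 x + 7776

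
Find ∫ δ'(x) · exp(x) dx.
-1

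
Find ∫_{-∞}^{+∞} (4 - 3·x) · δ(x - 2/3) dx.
2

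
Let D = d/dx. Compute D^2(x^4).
12 x^{2}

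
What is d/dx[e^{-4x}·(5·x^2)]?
10 x \left(1 - 2 x\right) e^{- 4 x}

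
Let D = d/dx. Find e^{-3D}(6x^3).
6 x^{3} - 54 x^{2} + 162 x - 162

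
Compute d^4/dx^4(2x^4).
48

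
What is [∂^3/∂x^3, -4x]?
-12\frac{d^{2}}{dx^{2}}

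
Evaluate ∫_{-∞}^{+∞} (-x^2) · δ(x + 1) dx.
-1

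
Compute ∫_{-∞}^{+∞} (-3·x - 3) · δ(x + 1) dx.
0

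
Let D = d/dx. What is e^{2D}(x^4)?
x^{4} + 8 x^{3} + 24 x^{2} + 32 x + 16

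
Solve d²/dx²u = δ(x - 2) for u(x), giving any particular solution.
\frac{|x - 2|}{2}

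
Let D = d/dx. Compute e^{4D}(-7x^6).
- 7 x^{6} - 168 x^{5} - 1680 x^{4} - 8960 x^{3} - 26880 x^{2} - 43008 x - 28672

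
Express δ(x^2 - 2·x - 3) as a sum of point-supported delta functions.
\frac{\delta(x - 3) + \delta(x + 1)}{4}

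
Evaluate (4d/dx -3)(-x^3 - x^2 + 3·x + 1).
3 x^{3} - 9 x^{2} - 17 x + 9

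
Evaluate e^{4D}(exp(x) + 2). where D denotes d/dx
e^{x + 4} + 2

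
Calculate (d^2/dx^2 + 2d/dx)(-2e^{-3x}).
- 6 e^{- 3 x}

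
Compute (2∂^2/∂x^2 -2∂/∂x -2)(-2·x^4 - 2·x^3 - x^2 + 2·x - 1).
4 x^{4} + 20 x^{3} - 34 x^{2} - 24 x - 6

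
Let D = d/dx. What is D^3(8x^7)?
1680 x^{4}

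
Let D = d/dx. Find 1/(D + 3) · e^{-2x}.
e^{- 2 x}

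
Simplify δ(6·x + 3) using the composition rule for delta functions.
\frac{\delta(x + 1/2)}{6}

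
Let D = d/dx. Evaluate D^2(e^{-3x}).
9 e^{- 3 x}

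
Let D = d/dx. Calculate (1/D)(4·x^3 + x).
x^{4} + \frac{x^{2}}{2}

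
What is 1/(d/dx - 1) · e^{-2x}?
- \frac{e^{- 2 x}}{3}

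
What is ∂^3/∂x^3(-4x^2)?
0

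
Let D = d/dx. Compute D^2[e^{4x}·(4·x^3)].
8 x \left(8 x^{2} + 12 x + 3\right) e^{4 x}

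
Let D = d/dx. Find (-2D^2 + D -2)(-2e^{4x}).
60 e^{4 x}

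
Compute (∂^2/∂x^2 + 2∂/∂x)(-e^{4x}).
- 24 e^{4 x}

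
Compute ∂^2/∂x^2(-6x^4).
- 72 x^{2}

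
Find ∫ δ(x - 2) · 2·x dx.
4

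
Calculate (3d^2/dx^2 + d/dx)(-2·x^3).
6 x \left(- x - 6\right)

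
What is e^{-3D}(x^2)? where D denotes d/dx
x^{2} - 6 x + 9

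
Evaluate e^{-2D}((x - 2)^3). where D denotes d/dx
x^{3} - 12 x^{2} + 48 x - 64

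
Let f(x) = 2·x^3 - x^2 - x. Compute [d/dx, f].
6 x^{2} - 2 x - 1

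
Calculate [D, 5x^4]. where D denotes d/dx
20 x^{3}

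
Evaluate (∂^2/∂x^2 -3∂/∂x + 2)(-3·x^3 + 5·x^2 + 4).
- 6 x^{3} + 37 x^{2} - 48 x + 18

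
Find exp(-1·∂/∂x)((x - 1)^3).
x^{3} - 6 x^{2} + 12 x - 8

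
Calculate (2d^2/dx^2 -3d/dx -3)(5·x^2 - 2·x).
- 15 x^{2} - 24 x + 26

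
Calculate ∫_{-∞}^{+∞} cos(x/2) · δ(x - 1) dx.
\cos{\left(\frac{1}{2} \right)}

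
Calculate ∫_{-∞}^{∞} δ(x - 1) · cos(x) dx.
\cos{\left(1 \right)}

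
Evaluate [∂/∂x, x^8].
8 x^{7}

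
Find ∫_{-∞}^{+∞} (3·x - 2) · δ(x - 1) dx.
1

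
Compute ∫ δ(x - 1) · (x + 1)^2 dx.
4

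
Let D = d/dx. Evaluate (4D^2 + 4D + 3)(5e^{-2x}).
55 e^{- 2 x}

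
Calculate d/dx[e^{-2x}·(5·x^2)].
10 x \left(1 - x\right) e^{- 2 x}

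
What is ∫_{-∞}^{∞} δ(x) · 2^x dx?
1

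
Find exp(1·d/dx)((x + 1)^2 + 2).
x^{2} + 4 x + 6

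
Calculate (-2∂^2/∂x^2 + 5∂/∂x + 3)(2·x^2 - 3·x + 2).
6 x^{2} + 11 x - 17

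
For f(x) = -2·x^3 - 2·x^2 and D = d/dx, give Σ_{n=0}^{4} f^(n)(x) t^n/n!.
- 2 t^{3} - 2 t^{2} \left(3 x + 1\right) - 2 t x \left(3 x + 2\right) - 2 x^{3} - 2 x^{2}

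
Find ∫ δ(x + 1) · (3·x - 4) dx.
-7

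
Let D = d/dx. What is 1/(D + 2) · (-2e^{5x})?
- \frac{2 e^{5 x}}{7}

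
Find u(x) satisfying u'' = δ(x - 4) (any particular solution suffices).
\frac{|x - 4|}{2}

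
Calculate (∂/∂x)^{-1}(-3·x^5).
- \frac{x^{6}}{2}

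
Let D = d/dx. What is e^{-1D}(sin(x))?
\sin{\left(x - 1 \right)}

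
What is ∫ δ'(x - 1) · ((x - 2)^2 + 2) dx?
2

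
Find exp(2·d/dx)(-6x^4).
- 6 x^{4} - 48 x^{3} - 144 x^{2} - 192 x - 96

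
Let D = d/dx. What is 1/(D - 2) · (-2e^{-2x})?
\frac{e^{- 2 x}}{2}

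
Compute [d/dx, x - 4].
1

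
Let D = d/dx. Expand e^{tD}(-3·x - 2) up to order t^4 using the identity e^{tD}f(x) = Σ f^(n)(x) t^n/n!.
- 3 t - 3 x - 2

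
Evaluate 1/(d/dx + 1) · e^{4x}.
\frac{e^{4 x}}{5}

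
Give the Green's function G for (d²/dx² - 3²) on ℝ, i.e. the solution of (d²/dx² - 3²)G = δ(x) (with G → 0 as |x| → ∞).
-\frac{e^{-3|x|}}{6}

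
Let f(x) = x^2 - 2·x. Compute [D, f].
2 x - 2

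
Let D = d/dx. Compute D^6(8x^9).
483840 x^{3}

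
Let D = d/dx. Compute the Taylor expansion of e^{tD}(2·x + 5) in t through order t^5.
2 t + 2 x + 5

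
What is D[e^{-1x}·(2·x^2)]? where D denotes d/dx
2 x \left(2 - x\right) e^{- x}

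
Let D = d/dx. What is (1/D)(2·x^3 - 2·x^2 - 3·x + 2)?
\frac{x^{4}}{2} - \frac{2 x^{3}}{3} - \frac{3 x^{2}}{2} + 2 x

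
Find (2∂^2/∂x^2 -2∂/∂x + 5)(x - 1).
5 x - 7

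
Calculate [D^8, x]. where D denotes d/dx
8D^{7}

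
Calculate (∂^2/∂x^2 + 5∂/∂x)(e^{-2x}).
- 6 e^{- 2 x}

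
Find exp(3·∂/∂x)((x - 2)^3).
x^{3} + 3 x^{2} + 3 x + 1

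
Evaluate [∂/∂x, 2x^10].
20 x^{9}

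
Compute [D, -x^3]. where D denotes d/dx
- 3 x^{2}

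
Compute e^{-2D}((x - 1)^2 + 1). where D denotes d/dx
x^{2} - 6 x + 10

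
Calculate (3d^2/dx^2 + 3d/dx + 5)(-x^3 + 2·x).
- 5 x^{3} - 9 x^{2} - 8 x + 6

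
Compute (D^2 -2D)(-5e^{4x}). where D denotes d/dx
- 40 e^{4 x}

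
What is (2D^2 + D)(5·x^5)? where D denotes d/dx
25 x^{3} \left(x + 8\right)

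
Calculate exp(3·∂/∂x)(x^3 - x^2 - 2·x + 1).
x^{3} + 8 x^{2} + 19 x + 13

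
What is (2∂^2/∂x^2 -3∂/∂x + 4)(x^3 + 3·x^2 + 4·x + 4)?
4 x^{3} + 3 x^{2} + 10 x + 16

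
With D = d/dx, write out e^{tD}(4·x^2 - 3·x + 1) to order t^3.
4 t^{2} + t \left(8 x - 3\right) + 4 x^{2} - 3 x + 1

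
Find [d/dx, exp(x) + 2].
e^{x}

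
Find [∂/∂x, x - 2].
1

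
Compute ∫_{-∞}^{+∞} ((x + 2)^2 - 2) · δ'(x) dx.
-4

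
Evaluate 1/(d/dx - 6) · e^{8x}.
\frac{e^{8 x}}{2}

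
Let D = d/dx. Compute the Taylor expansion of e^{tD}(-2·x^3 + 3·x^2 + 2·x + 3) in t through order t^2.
t^{2} \left(3 - 6 x\right) + 2 t \left(- 3 x^{2} + 3 x + 1\right) - 2 x^{3} + 3 x^{2} + 2 x + 3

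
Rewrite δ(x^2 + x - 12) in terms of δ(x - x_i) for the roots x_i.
\frac{\delta(x + 4) + \delta(x - 3)}{7}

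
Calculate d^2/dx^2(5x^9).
360 x^{7}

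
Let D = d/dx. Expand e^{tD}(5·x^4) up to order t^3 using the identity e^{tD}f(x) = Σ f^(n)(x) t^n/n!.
5 x \left(4 t^{3} + 6 t^{2} x + 4 t x^{2} + x^{3}\right)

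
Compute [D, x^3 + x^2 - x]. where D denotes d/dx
3 x^{2} + 2 x - 1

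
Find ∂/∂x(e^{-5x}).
- 5 e^{- 5 x}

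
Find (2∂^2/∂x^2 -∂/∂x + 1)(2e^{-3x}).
44 e^{- 3 x}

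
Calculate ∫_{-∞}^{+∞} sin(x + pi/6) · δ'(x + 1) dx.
- \sin{\left(1 + \frac{\pi}{3} \right)}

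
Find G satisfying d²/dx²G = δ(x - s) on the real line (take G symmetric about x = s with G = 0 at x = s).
\frac{|x - s|}{2}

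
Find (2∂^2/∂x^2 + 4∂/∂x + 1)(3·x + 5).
3 x + 17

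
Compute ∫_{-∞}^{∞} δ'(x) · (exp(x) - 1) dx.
-1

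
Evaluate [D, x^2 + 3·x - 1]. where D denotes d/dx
2 x + 3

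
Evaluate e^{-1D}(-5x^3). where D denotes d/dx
- 5 x^{3} + 15 x^{2} - 15 x + 5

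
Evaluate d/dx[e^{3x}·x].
\left(3 x + 1\right) e^{3 x}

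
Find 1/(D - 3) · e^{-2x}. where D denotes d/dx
- \frac{e^{- 2 x}}{5}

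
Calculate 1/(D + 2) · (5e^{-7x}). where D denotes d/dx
- e^{- 7 x}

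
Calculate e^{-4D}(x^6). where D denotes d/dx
x^{6} - 24 x^{5} + 240 x^{4} - 1280 x^{3} + 3840 x^{2} - 6144 x + 4096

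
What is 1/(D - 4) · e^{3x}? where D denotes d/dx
- e^{3 x}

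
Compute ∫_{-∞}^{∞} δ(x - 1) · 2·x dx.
2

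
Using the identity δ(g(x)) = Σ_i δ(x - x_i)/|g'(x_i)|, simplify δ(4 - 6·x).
\frac{\delta(x - 2/3)}{6}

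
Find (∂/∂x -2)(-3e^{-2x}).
12 e^{- 2 x}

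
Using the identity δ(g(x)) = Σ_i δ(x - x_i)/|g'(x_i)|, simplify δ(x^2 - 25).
\frac{\delta(x - 5) + \delta(x + 5)}{10}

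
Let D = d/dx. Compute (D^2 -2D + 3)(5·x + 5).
15 x + 5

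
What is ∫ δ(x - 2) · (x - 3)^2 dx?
1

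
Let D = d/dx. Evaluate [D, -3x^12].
- 36 x^{11}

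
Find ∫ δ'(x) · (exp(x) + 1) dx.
-1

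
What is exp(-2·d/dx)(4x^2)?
4 x^{2} - 16 x + 16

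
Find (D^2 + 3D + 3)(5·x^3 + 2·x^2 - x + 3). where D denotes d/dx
15 x^{3} + 51 x^{2} + 39 x + 10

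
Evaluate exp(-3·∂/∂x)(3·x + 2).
3 x - 7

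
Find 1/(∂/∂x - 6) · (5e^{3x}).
- \frac{5 e^{3 x}}{3}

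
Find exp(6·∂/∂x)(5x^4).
5 x^{4} + 120 x^{3} + 1080 x^{2} + 4320 x + 6480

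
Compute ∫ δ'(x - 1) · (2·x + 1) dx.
-2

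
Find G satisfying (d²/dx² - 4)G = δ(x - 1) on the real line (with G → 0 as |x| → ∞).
-\frac{e^{-2|x - 1|}}{4}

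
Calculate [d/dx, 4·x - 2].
4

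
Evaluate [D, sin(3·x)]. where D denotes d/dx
3 \cos{\left(3 x \right)}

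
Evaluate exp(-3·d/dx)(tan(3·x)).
\tan{\left(3 x - 9 \right)}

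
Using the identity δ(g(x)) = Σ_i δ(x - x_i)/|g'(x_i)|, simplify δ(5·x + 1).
\frac{\delta(x + 1/5)}{5}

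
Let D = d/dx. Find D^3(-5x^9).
- 2520 x^{6}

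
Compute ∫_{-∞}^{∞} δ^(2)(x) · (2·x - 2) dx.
0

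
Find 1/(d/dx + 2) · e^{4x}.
\frac{e^{4 x}}{6}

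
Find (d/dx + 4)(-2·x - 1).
- 8 x - 6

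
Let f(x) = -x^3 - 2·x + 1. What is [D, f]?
- 3 x^{2} - 2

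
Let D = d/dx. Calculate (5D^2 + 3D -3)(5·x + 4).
3 - 15 x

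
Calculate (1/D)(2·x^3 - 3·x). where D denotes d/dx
\frac{x^{4}}{2} - \frac{3 x^{2}}{2}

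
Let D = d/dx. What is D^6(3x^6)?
2160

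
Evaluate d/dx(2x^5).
10 x^{4}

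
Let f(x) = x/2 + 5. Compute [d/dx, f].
\frac{1}{2}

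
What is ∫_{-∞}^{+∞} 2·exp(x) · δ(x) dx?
2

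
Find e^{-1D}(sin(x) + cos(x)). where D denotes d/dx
\sqrt{2} \cos{\left(- x + \frac{\pi}{4} + 1 \right)}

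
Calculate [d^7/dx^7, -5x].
-35\frac{d^{6}}{dx^{6}}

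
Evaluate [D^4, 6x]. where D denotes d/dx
24D^{3}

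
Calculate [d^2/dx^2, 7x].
14\frac{d}{dx}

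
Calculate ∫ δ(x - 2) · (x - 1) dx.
1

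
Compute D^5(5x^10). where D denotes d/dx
151200 x^{5}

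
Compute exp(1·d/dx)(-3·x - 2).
- 3 x - 5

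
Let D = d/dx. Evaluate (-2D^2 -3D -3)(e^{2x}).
- 17 e^{2 x}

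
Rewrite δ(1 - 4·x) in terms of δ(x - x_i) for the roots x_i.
\frac{\delta(x - 1/4)}{4}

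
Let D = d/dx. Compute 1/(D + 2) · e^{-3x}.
- e^{- 3 x}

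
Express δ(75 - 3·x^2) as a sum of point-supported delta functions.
\frac{\delta(x - 5) + \delta(x + 5)}{30}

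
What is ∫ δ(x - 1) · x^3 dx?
1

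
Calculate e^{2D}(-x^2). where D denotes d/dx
- x^{2} - 4 x - 4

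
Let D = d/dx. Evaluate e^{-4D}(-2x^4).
- 2 x^{4} + 32 x^{3} - 192 x^{2} + 512 x - 512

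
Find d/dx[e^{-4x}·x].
\left(1 - 4 x\right) e^{- 4 x}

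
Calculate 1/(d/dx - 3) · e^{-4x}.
- \frac{e^{- 4 x}}{7}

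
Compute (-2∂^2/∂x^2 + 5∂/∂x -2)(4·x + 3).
14 - 8 x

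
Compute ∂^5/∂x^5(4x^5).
480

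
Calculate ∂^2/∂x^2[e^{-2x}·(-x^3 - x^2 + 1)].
2 \left(- 2 x^{3} + 4 x^{2} + x + 1\right) e^{- 2 x}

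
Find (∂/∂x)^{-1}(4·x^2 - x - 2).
\frac{4 x^{3}}{3} - \frac{x^{2}}{2} - 2 x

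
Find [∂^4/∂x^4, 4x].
16\frac{d^{3}}{dx^{3}}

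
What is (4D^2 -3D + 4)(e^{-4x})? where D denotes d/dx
80 e^{- 4 x}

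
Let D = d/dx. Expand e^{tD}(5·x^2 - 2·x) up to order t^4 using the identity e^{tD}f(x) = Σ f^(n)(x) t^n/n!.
5 t^{2} + 2 t \left(5 x - 1\right) + 5 x^{2} - 2 x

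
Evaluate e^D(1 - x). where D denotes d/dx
- x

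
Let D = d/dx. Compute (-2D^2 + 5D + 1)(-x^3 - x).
- x^{3} - 15 x^{2} + 11 x - 5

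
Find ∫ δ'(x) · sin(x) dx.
-1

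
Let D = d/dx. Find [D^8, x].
8D^{7}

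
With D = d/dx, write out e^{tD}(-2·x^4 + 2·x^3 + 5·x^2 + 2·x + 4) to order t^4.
- 2 t^{4} + t^{3} \left(2 - 8 x\right) + t^{2} \left(- 12 x^{2} + 6 x + 5\right) + 2 t \left(- 4 x^{3} + 3 x^{2} + 5 x + 1\right) - 2 x^{4} + 2 x^{3} + 5 x^{2} + 2 x + 4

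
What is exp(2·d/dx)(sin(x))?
\sin{\left(x + 2 \right)}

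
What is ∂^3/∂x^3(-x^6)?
- 120 x^{3}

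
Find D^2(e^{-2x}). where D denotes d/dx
4 e^{- 2 x}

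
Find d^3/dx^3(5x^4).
120 x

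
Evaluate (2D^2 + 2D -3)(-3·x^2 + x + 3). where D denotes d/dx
9 x^{2} - 15 x - 19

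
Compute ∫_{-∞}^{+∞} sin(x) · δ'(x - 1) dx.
- \cos{\left(1 \right)}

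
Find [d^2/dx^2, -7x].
-14\frac{d}{dx}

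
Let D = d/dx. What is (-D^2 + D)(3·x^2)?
6 x - 6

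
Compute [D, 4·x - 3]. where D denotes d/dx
4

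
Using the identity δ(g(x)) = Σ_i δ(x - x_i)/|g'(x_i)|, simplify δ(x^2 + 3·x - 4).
\frac{\delta(x + 4) + \delta(x - 1)}{5}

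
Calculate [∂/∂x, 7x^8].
56 x^{7}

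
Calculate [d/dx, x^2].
2 x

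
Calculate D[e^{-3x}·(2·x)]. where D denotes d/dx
2 \left(1 - 3 x\right) e^{- 3 x}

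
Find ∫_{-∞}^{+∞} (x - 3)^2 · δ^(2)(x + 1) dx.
2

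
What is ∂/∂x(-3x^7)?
- 21 x^{6}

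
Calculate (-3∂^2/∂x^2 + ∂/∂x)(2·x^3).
6 x \left(x - 6\right)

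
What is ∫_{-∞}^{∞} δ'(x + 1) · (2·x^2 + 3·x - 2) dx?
1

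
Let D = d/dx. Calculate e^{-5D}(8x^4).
8 x^{4} - 160 x^{3} + 1200 x^{2} - 4000 x + 5000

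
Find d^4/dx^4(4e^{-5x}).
2500 e^{- 5 x}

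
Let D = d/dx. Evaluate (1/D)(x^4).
\frac{x^{5}}{5}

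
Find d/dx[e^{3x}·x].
\left(3 x + 1\right) e^{3 x}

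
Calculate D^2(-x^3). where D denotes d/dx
- 6 x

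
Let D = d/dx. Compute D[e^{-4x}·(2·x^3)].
x^{2} \left(6 - 8 x\right) e^{- 4 x}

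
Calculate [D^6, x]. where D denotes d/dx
6D^{5}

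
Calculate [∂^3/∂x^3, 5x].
15\frac{d^{2}}{dx^{2}}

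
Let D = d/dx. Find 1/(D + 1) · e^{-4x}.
- \frac{e^{- 4 x}}{3}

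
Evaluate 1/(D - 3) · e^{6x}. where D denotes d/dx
\frac{e^{6 x}}{3}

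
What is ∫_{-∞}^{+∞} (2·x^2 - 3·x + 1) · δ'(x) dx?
3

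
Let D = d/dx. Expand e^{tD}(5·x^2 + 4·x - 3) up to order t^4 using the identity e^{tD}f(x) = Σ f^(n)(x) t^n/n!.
5 t^{2} + 2 t \left(5 x + 2\right) + 5 x^{2} + 4 x - 3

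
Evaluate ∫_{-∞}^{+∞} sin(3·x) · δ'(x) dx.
-3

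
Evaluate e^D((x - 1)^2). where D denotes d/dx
x^{2}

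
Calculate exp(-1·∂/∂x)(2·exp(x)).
2 e^{x - 1}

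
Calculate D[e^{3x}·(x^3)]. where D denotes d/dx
3 x^{2} \left(x + 1\right) e^{3 x}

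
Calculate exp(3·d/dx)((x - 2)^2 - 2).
x^{2} + 2 x - 1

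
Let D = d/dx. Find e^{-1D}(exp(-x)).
e^{1 - x}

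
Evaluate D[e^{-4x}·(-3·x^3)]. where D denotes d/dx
x^{2} \left(12 x - 9\right) e^{- 4 x}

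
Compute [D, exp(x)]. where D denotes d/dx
e^{x}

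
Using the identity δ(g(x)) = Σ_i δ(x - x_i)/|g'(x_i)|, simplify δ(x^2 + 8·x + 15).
\frac{\delta(x + 3) + \delta(x + 5)}{2}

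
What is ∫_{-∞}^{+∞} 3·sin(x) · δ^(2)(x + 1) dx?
3 \sin{\left(1 \right)}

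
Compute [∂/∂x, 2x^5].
10 x^{4}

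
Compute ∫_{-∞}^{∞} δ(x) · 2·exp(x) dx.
2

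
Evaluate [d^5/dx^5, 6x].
30\frac{d^{4}}{dx^{4}}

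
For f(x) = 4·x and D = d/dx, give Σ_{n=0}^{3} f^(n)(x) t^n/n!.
4 t + 4 x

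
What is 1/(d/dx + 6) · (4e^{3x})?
\frac{4 e^{3 x}}{9}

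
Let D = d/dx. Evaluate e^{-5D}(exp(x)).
e^{x - 5}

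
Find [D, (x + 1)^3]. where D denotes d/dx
3 \left(x + 1\right)^{2}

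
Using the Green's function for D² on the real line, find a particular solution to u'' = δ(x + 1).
\frac{|x + 1|}{2}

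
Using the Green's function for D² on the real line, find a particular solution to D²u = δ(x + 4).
\frac{|x + 4|}{2}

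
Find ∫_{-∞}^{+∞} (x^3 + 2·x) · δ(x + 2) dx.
-12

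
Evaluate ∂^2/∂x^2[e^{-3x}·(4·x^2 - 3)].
\left(36 x^{2} - 48 x - 19\right) e^{- 3 x}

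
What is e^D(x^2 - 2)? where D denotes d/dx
x^{2} + 2 x - 1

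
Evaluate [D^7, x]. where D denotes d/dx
7D^{6}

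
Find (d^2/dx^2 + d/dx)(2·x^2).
4 x + 4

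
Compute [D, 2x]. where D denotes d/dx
2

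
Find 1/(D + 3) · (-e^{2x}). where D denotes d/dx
- \frac{e^{2 x}}{5}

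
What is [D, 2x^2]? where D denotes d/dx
4 x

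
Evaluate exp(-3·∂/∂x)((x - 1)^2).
x^{2} - 8 x + 16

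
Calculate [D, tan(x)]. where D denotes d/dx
\frac{1}{\cos^{2}{\left(x \right)}}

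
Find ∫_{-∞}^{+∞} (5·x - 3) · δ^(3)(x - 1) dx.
0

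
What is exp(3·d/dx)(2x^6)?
2 x^{6} + 36 x^{5} + 270 x^{4} + 1080 x^{3} + 2430 x^{2} + 2916 x + 1458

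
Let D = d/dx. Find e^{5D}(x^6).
x^{6} + 30 x^{5} + 375 x^{4} + 2500 x^{3} + 9375 x^{2} + 18750 x + 15625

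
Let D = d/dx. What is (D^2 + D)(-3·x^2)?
- 6 x - 6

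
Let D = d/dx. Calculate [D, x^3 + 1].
3 x^{2}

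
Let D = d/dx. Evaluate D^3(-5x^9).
- 2520 x^{6}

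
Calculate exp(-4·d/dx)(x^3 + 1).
x^{3} - 12 x^{2} + 48 x - 63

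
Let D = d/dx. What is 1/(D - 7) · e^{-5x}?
- \frac{e^{- 5 x}}{12}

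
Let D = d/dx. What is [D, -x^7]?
- 7 x^{6}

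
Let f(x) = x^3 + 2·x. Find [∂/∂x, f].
3 x^{2} + 2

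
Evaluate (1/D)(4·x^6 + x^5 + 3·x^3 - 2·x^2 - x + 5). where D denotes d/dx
\frac{4 x^{7}}{7} + \frac{x^{6}}{6} + \frac{3 x^{4}}{4} - \frac{2 x^{3}}{3} - \frac{x^{2}}{2} + 5 x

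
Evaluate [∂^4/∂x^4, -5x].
-20\frac{d^{3}}{dx^{3}}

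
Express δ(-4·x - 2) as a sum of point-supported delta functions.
\frac{\delta(x + 1/2)}{4}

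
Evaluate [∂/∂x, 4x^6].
24 x^{5}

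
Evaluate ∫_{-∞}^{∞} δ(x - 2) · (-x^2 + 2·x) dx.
0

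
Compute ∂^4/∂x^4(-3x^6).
- 1080 x^{2}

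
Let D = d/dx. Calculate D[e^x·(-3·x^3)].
3 x^{2} \left(- x - 3\right) e^{x}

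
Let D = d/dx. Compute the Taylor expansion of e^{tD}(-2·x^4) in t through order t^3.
2 x \left(- 4 t^{3} - 6 t^{2} x - 4 t x^{2} - x^{3}\right)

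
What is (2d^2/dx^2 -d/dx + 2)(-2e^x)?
- 6 e^{x}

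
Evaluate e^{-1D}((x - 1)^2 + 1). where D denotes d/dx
x^{2} - 4 x + 5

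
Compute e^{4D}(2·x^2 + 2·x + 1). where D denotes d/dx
2 x^{2} + 18 x + 41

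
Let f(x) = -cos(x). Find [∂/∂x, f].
\sin{\left(x \right)}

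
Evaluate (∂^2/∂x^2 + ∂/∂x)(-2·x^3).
6 x \left(- x - 2\right)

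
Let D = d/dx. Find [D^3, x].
3D^{2}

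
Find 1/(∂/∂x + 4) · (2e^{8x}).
\frac{e^{8 x}}{6}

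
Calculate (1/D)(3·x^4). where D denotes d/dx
\frac{3 x^{5}}{5}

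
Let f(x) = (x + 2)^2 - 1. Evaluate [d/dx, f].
2 x + 4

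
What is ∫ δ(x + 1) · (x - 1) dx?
-2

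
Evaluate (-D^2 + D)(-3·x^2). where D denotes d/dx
6 - 6 x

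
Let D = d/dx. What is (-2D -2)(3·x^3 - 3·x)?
- 6 x^{3} - 18 x^{2} + 6 x + 6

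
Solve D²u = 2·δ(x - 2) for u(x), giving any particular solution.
|x - 2|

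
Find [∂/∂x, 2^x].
2^{x} \log{\left(2 \right)}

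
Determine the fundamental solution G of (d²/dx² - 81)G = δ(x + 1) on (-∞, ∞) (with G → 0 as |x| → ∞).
-\frac{e^{-9|x + 1|}}{18}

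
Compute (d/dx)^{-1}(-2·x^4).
- \frac{2 x^{5}}{5}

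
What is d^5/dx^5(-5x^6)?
- 3600 x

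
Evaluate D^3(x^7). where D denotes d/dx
210 x^{4}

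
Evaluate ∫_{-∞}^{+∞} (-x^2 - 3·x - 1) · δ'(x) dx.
3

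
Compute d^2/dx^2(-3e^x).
- 3 e^{x}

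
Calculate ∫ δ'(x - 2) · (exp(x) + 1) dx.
- e^{2}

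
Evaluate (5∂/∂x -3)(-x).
3 x - 5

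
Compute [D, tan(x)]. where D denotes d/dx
\frac{1}{\cos^{2}{\left(x \right)}}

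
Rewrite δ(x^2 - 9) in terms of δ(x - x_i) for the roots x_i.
\frac{\delta(x - 3) + \delta(x + 3)}{6}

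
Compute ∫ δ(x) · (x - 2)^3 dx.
-8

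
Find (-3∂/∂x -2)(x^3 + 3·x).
- 2 x^{3} - 9 x^{2} - 6 x - 9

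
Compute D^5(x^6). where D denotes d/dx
720 x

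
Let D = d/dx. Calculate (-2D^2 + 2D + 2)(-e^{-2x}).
10 e^{- 2 x}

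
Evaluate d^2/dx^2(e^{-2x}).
4 e^{- 2 x}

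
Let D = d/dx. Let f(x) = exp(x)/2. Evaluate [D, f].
\frac{e^{x}}{2}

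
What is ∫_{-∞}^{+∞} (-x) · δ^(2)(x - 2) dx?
0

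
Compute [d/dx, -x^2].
- 2 x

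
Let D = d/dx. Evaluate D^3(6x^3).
36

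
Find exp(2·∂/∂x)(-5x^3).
- 5 x^{3} - 30 x^{2} - 60 x - 40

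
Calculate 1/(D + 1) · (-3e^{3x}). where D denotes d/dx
- \frac{3 e^{3 x}}{4}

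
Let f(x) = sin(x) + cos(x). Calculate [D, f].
- \sin{\left(x \right)} + \cos{\left(x \right)}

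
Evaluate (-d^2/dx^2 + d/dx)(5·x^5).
25 x^{3} \left(x - 4\right)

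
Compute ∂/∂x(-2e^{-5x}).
10 e^{- 5 x}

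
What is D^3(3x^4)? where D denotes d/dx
72 x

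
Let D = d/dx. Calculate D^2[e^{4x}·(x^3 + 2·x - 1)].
2 x \left(8 x^{2} + 12 x + 19\right) e^{4 x}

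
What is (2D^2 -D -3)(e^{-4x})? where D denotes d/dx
33 e^{- 4 x}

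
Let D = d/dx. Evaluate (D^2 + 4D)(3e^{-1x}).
- 9 e^{- x}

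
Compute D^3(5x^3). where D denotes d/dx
30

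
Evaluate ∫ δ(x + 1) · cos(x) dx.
\cos{\left(1 \right)}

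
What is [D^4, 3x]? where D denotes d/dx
12D^{3}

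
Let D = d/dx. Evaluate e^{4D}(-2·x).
- 2 x - 8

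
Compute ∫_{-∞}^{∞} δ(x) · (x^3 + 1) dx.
1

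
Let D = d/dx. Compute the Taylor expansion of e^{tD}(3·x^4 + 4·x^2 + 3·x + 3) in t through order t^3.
12 t^{3} x + t^{2} \left(18 x^{2} + 4\right) + t \left(12 x^{3} + 8 x + 3\right) + 3 x^{4} + 4 x^{2} + 3 x + 3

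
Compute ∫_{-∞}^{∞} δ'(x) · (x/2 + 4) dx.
- \frac{1}{2}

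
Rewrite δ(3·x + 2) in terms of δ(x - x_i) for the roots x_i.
\frac{\delta(x + 2/3)}{3}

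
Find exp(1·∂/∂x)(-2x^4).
- 2 x^{4} - 8 x^{3} - 12 x^{2} - 8 x - 2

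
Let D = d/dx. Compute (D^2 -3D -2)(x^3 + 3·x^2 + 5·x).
- 2 x^{3} - 15 x^{2} - 22 x - 9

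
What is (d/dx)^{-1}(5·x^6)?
\frac{5 x^{7}}{7}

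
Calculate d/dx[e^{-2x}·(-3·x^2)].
6 x \left(x - 1\right) e^{- 2 x}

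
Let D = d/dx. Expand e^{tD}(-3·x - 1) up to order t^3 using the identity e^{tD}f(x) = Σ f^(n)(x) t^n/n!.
- 3 t - 3 x - 1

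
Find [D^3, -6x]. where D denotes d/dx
-18D^{2}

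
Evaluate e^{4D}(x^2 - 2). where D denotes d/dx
x^{2} + 8 x + 14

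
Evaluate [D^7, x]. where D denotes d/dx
7D^{6}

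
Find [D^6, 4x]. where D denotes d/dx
24D^{5}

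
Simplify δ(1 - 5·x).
\frac{\delta(x - 1/5)}{5}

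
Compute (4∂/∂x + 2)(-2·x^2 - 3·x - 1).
- 4 x^{2} - 22 x - 14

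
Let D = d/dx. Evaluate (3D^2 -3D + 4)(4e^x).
16 e^{x}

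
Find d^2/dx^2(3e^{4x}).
48 e^{4 x}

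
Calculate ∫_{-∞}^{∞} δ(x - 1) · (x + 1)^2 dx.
4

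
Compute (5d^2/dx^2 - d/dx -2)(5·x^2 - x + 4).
- 10 x^{2} - 8 x + 43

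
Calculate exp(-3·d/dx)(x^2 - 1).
x^{2} - 6 x + 8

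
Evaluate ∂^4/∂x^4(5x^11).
39600 x^{7}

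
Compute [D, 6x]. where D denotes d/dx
6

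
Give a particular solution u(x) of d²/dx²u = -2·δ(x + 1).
-|x + 1|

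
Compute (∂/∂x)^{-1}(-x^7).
- \frac{x^{8}}{8}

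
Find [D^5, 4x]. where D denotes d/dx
20D^{4}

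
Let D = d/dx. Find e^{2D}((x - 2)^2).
x^{2}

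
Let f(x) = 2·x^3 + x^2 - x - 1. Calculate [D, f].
6 x^{2} + 2 x - 1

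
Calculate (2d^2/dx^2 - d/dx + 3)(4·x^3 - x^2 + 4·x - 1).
12 x^{3} - 15 x^{2} + 62 x - 11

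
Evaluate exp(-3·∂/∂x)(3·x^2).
3 x^{2} - 18 x + 27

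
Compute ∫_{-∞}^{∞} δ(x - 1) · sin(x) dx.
\sin{\left(1 \right)}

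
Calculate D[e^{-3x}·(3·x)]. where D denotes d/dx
3 \left(1 - 3 x\right) e^{- 3 x}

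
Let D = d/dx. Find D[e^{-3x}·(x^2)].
x \left(2 - 3 x\right) e^{- 3 x}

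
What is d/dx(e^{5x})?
5 e^{5 x}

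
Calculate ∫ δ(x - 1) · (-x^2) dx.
-1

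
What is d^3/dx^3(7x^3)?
42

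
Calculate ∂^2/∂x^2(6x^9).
432 x^{7}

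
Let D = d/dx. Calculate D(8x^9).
72 x^{8}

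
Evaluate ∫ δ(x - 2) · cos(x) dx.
\cos{\left(2 \right)}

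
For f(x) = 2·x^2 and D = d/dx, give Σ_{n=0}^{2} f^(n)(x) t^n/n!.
2 t^{2} + 4 t x + 2 x^{2}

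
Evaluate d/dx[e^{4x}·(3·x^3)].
x^{2} \left(12 x + 9\right) e^{4 x}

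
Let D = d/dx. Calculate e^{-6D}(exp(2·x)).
e^{2 x - 12}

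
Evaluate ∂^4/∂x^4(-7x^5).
- 840 x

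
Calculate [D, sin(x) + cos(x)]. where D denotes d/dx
- \sin{\left(x \right)} + \cos{\left(x \right)}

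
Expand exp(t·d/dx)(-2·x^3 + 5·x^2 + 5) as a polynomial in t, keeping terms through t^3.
- 2 t^{3} - t^{2} \left(6 x - 5\right) - 2 t x \left(3 x - 5\right) - 2 x^{3} + 5 x^{2} + 5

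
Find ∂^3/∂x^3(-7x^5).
- 420 x^{2}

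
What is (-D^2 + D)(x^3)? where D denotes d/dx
3 x \left(x - 2\right)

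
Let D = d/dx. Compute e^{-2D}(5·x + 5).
5 x - 5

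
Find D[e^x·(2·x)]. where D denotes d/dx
2 \left(x + 1\right) e^{x}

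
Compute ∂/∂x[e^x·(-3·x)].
3 \left(- x - 1\right) e^{x}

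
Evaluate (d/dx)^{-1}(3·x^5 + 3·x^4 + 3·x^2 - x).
\frac{x^{6}}{2} + \frac{3 x^{5}}{5} + x^{3} - \frac{x^{2}}{2}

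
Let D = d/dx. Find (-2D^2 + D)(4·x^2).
8 x - 16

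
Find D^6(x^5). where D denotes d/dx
0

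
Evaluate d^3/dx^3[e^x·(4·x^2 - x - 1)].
\left(4 x^{2} + 23 x + 20\right) e^{x}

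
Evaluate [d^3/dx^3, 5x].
15\frac{d^{2}}{dx^{2}}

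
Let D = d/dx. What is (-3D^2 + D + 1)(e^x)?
- e^{x}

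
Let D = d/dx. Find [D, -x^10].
- 10 x^{9}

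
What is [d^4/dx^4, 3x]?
12\frac{d^{3}}{dx^{3}}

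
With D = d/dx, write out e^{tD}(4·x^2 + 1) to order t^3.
4 t^{2} + 8 t x + 4 x^{2} + 1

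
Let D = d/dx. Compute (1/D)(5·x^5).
\frac{5 x^{6}}{6}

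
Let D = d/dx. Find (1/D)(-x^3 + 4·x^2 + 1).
- \frac{x^{4}}{4} + \frac{4 x^{3}}{3} + x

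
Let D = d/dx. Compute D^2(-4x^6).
- 120 x^{4}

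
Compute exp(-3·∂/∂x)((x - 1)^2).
x^{2} - 8 x + 16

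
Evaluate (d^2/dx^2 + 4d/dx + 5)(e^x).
10 e^{x}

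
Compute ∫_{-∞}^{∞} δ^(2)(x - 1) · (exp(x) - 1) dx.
e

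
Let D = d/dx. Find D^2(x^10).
90 x^{8}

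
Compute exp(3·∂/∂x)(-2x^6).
- 2 x^{6} - 36 x^{5} - 270 x^{4} - 1080 x^{3} - 2430 x^{2} - 2916 x - 1458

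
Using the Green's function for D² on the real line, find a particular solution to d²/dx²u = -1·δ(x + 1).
-\frac{|x + 1|}{2}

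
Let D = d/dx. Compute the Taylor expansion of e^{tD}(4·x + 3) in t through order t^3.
4 t + 4 x + 3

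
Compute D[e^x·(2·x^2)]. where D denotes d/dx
2 x \left(x + 2\right) e^{x}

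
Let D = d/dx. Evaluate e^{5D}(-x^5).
- x^{5} - 25 x^{4} - 250 x^{3} - 1250 x^{2} - 3125 x - 3125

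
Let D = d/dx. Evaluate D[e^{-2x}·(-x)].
\left(2 x - 1\right) e^{- 2 x}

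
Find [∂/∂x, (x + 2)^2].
2 x + 4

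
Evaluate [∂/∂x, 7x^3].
21 x^{2}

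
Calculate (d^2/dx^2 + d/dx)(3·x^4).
12 x^{2} \left(x + 3\right)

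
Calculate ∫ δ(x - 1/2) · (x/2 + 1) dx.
\frac{5}{4}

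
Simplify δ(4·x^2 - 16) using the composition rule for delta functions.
\frac{\delta(x - 2) + \delta(x + 2)}{16}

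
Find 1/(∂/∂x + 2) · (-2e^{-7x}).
\frac{2 e^{- 7 x}}{5}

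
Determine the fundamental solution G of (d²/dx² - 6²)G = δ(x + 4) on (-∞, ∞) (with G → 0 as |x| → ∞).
-\frac{e^{-6|x + 4|}}{12}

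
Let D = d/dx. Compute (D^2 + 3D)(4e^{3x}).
72 e^{3 x}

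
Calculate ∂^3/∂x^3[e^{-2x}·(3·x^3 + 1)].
2 \left(- 12 x^{3} + 54 x^{2} - 54 x + 5\right) e^{- 2 x}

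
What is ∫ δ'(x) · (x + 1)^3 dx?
-3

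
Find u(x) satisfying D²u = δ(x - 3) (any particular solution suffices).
\frac{|x - 3|}{2}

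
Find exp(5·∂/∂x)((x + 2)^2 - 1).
x^{2} + 14 x + 48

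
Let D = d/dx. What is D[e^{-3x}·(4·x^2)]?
4 x \left(2 - 3 x\right) e^{- 3 x}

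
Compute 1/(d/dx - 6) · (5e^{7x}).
5 e^{7 x}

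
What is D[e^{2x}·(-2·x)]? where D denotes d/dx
\left(- 4 x - 2\right) e^{2 x}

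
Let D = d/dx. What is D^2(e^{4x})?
16 e^{4 x}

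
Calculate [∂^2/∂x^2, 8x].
16\frac{d}{dx}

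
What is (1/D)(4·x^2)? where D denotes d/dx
\frac{4 x^{3}}{3}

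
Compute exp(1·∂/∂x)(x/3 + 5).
\frac{x}{3} + \frac{16}{3}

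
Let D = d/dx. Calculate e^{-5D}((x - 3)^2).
x^{2} - 16 x + 64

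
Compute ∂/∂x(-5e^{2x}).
- 10 e^{2 x}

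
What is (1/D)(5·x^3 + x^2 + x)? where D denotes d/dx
\frac{5 x^{4}}{4} + \frac{x^{3}}{3} + \frac{x^{2}}{2}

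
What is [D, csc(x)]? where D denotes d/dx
- \cot{\left(x \right)} \csc{\left(x \right)}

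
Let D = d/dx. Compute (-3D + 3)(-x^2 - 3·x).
- 3 x^{2} - 3 x + 9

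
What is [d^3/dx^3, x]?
3\frac{d^{2}}{dx^{2}}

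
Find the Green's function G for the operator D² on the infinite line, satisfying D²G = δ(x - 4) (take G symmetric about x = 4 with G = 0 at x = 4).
\frac{|x - 4|}{2}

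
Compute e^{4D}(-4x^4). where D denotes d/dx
- 4 x^{4} - 64 x^{3} - 384 x^{2} - 1024 x - 1024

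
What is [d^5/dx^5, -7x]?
-35\frac{d^{4}}{dx^{4}}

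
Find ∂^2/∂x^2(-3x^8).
- 168 x^{6}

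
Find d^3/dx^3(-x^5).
- 60 x^{2}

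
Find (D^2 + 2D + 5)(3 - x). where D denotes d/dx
13 - 5 x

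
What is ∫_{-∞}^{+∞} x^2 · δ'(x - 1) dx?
-2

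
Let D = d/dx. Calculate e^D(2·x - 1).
2 x + 1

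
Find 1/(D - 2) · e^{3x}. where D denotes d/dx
e^{3 x}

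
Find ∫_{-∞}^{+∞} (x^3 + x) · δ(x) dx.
0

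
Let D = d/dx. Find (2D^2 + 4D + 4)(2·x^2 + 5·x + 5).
8 x^{2} + 36 x + 48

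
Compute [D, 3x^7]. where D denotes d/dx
21 x^{6}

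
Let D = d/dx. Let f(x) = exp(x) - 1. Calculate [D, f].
e^{x}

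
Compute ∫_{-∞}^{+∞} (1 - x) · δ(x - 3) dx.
-2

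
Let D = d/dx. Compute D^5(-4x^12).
- 380160 x^{7}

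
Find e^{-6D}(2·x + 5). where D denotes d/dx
2 x - 7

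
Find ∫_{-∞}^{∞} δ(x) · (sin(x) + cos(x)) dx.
1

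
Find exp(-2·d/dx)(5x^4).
5 x^{4} - 40 x^{3} + 120 x^{2} - 160 x + 80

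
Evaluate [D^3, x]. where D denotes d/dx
3D^{2}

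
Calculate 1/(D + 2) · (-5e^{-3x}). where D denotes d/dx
5 e^{- 3 x}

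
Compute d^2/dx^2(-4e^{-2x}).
- 16 e^{- 2 x}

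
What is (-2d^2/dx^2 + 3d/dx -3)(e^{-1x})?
- 8 e^{- x}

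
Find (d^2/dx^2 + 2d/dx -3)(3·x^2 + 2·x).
- 9 x^{2} + 6 x + 10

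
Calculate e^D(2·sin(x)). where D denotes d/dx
2 \sin{\left(x + 1 \right)}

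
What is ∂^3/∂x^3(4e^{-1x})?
- 4 e^{- x}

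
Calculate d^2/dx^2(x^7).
42 x^{5}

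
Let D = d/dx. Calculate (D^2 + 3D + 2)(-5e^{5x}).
- 210 e^{5 x}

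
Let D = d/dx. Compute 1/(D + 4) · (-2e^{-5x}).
2 e^{- 5 x}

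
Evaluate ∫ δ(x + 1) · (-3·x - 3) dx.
0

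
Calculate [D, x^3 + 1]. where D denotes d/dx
3 x^{2}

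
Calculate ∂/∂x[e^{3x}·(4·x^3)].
12 x^{2} \left(x + 1\right) e^{3 x}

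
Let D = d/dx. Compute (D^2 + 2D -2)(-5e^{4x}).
- 110 e^{4 x}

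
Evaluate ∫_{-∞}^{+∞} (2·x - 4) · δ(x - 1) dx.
-2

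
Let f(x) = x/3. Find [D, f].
\frac{1}{3}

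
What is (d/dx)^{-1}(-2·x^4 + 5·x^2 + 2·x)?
- \frac{2 x^{5}}{5} + \frac{5 x^{3}}{3} + x^{2}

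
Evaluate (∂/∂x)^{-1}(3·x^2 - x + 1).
x^{3} - \frac{x^{2}}{2} + x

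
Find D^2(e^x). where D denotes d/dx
e^{x}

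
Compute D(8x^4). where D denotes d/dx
32 x^{3}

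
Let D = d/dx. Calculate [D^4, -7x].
-28D^{3}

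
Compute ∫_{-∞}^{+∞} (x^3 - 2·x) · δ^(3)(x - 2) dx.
-6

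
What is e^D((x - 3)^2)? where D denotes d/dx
x^{2} - 4 x + 4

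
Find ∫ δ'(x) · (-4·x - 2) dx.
4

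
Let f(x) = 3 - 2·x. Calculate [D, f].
-2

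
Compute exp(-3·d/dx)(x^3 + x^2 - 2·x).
x^{3} - 8 x^{2} + 19 x - 12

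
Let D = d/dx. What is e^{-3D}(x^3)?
x^{3} - 9 x^{2} + 27 x - 27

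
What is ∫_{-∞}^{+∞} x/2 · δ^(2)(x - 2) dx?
0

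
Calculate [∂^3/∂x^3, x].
3\frac{d^{2}}{dx^{2}}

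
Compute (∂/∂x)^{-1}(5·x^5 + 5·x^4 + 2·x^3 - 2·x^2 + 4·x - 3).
\frac{5 x^{6}}{6} + x^{5} + \frac{x^{4}}{2} - \frac{2 x^{3}}{3} + 2 x^{2} - 3 x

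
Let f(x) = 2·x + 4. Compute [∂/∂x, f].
2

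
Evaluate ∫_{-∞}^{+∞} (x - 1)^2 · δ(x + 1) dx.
4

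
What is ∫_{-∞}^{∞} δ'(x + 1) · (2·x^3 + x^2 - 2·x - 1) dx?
-2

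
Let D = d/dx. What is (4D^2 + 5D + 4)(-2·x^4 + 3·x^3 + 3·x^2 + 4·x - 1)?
- 8 x^{4} - 28 x^{3} - 39 x^{2} + 118 x + 40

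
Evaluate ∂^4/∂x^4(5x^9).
15120 x^{5}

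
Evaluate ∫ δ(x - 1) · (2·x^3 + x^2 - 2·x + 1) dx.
2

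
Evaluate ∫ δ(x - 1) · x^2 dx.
1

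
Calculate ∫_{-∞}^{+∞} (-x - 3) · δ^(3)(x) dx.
0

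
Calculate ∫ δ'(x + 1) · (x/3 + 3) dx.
- \frac{1}{3}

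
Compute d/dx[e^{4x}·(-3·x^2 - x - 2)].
\left(- 12 x^{2} - 10 x - 9\right) e^{4 x}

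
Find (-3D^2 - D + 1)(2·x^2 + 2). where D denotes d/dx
2 x^{2} - 4 x - 10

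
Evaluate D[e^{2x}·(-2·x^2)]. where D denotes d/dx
4 x \left(- x - 1\right) e^{2 x}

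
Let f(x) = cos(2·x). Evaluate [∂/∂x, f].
- 2 \sin{\left(2 x \right)}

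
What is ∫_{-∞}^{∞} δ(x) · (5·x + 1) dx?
1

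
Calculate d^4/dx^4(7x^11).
55440 x^{7}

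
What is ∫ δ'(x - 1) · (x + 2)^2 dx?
-6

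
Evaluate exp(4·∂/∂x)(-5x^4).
- 5 x^{4} - 80 x^{3} - 480 x^{2} - 1280 x - 1280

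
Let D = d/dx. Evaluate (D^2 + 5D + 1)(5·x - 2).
5 x + 23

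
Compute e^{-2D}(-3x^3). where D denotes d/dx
- 3 x^{3} + 18 x^{2} - 36 x + 24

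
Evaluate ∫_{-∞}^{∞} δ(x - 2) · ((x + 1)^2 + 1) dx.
10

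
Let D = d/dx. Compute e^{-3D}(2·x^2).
2 x^{2} - 12 x + 18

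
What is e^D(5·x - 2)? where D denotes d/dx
5 x + 3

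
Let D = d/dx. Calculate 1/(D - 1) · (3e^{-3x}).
- \frac{3 e^{- 3 x}}{4}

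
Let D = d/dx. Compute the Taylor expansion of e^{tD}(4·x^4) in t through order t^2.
4 x^{2} \left(6 t^{2} + 4 t x + x^{2}\right)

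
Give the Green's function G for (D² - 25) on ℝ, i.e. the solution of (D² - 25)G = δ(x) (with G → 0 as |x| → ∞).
-\frac{e^{-5|x|}}{10}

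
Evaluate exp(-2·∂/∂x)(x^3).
x^{3} - 6 x^{2} + 12 x - 8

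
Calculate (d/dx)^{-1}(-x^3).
- \frac{x^{4}}{4}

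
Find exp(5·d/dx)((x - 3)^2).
x^{2} + 4 x + 4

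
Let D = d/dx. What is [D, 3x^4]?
12 x^{3}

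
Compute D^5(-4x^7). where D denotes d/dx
- 10080 x^{2}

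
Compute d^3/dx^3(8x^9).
4032 x^{6}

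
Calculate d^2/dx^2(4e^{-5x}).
100 e^{- 5 x}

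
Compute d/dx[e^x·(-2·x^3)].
2 x^{2} \left(- x - 3\right) e^{x}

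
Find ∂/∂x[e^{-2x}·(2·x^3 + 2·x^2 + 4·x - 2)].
2 \left(- 2 x^{3} + x^{2} - 2 x + 4\right) e^{- 2 x}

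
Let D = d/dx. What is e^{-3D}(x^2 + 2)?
x^{2} - 6 x + 11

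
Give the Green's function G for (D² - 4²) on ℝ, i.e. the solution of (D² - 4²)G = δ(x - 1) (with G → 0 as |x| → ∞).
-\frac{e^{-4|x - 1|}}{8}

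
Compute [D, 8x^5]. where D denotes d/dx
40 x^{4}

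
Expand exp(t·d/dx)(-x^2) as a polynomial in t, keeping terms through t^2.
- t^{2} - 2 t x - x^{2}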